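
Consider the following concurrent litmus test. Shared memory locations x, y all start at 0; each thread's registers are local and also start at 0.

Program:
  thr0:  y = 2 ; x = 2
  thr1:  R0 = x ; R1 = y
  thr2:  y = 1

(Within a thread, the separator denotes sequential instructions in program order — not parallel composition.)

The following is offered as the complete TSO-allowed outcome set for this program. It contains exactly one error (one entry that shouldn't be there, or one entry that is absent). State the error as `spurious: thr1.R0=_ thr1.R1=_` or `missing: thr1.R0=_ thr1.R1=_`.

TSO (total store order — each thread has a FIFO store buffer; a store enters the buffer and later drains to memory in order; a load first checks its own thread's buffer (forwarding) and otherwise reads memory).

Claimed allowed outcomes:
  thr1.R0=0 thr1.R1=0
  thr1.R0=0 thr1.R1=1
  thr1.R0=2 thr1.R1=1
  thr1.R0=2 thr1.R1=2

outcome vector order: (thr1.R0,thr1.R1)
[TSO] allowed = {(0,0); (0,1); (0,2); (2,1); (2,2)}
TSO∖claimed = {(0,2)}

missing: thr1.R0=0 thr1.R1=2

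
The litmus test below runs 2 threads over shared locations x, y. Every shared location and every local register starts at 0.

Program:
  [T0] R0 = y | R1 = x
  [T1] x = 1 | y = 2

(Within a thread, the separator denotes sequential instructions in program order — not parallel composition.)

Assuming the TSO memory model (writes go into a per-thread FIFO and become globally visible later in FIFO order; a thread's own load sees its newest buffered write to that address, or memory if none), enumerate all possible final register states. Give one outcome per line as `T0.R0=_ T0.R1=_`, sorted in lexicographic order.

outcome vector order: (T0.R0,T0.R1)
|TSO outcomes| = 3

T0.R0=0 T0.R1=0
T0.R0=0 T0.R1=1
T0.R0=2 T0.R1=1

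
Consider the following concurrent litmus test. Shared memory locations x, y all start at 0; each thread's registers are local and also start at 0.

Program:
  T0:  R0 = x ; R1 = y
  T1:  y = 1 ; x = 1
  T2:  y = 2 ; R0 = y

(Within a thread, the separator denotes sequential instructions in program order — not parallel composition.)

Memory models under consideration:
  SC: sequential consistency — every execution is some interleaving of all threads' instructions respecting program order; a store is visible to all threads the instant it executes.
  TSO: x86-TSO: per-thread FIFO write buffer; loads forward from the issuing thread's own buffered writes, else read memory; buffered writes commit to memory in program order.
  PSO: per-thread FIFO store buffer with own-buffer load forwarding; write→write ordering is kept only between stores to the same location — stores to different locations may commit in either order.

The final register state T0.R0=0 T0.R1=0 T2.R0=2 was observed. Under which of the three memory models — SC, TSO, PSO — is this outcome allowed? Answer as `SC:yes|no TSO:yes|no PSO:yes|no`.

SC:yes TSO:yes PSO:yes

outcome vector order: (T0.R0,T0.R1,T2.R0)
under SC → (0,0,1), (0,0,2), (0,1,1), (0,1,2), (0,2,1), (0,2,2), (1,1,1), (1,1,2), (1,2,2)
under TSO → (0,0,1), (0,0,2), (0,1,1), (0,1,2), (0,2,1), (0,2,2), (1,1,1), (1,1,2), (1,2,2)
under PSO → (0,0,1), (0,0,2), (0,1,1), (0,1,2), (0,2,1), (0,2,2), (1,0,1), (1,0,2), (1,1,1), (1,1,2), (1,2,1), (1,2,2)
target (0,0,2) ∈ {SC,TSO,PSO}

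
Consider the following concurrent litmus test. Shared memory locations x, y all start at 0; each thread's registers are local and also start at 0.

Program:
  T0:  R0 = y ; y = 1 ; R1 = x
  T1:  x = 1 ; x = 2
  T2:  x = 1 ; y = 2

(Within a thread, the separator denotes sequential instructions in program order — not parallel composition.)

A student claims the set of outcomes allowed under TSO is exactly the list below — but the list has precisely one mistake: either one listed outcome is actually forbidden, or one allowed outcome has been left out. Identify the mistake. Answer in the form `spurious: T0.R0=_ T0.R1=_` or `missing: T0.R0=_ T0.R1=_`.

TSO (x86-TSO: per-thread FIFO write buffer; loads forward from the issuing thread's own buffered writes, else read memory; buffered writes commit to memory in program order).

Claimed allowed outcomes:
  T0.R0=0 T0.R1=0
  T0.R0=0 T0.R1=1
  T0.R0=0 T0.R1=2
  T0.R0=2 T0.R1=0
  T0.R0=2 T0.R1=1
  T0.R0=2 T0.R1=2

spurious: T0.R0=2 T0.R1=0

outcome vector order: (T0.R0,T0.R1)
TSO: 5 outcomes — {00; 01; 02; 21; 22}
claimed∖TSO = {20}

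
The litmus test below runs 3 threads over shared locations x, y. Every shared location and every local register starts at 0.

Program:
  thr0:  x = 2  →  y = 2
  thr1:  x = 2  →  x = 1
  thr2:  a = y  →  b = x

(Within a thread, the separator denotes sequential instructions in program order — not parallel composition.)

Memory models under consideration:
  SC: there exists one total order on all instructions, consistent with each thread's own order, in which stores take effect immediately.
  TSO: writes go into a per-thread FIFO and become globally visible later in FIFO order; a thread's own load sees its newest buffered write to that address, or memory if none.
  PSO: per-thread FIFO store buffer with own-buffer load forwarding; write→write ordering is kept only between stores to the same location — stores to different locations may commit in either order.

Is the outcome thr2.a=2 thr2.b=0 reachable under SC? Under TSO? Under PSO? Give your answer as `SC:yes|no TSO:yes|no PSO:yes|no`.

outcome vector order: (thr2.a,thr2.b)
under SC → (0,0); (0,1); (0,2); (2,1); (2,2)
under TSO → (0,0); (0,1); (0,2); (2,1); (2,2)
under PSO → (0,0); (0,1); (0,2); (2,0); (2,1); (2,2)
target (2,0) ∈ {PSO}

SC:no TSO:no PSO:yes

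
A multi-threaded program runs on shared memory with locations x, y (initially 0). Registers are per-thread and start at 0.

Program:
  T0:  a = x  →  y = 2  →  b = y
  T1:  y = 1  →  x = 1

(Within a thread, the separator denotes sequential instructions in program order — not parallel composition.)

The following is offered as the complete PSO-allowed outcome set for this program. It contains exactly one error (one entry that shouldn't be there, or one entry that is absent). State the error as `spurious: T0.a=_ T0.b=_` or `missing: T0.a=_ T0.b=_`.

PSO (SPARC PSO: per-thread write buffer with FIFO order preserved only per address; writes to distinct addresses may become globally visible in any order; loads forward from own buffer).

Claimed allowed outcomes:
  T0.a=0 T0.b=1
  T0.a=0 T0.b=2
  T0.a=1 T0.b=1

missing: T0.a=1 T0.b=2

outcome vector order: (T0.a,T0.b)
PSO (4): (0,1), (0,2), (1,1), (1,2)
PSO∖claimed = {(1,2)}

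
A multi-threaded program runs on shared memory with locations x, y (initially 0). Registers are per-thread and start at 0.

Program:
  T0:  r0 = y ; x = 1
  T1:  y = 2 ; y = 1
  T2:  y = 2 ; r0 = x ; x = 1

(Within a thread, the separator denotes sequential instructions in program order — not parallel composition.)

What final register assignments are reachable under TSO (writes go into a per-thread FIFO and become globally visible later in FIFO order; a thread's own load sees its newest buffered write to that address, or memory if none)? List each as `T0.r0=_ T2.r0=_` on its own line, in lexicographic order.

outcome vector order: (T0.r0,T2.r0)
|TSO outcomes| = 6

T0.r0=0 T2.r0=0
T0.r0=0 T2.r0=1
T0.r0=1 T2.r0=0
T0.r0=1 T2.r0=1
T0.r0=2 T2.r0=0
T0.r0=2 T2.r0=1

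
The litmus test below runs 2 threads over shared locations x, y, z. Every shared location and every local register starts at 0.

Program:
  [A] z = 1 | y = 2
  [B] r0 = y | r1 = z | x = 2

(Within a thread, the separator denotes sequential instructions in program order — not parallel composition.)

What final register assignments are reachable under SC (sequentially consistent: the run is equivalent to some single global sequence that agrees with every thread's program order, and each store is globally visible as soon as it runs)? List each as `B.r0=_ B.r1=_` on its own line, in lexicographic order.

B.r0=0 B.r1=0
B.r0=0 B.r1=1
B.r0=2 B.r1=1

outcome vector order: (B.r0,B.r1)
|SC outcomes| = 3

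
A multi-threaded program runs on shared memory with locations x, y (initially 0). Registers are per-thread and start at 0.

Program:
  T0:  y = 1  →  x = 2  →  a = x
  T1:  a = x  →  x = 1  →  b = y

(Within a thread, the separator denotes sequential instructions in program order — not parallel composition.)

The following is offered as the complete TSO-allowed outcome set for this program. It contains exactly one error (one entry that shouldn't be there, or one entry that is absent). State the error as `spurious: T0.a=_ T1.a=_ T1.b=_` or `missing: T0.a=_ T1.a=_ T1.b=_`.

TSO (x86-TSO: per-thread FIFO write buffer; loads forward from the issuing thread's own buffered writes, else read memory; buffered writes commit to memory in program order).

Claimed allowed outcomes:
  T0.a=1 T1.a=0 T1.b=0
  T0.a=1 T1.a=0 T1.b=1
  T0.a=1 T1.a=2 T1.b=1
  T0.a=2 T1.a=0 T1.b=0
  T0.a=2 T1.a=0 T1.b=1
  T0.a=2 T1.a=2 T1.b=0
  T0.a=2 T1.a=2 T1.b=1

outcome vector order: (T0.a,T1.a,T1.b)
under TSO → 100 101 121 200 201 221
claimed∖TSO = {220}

spurious: T0.a=2 T1.a=2 T1.b=0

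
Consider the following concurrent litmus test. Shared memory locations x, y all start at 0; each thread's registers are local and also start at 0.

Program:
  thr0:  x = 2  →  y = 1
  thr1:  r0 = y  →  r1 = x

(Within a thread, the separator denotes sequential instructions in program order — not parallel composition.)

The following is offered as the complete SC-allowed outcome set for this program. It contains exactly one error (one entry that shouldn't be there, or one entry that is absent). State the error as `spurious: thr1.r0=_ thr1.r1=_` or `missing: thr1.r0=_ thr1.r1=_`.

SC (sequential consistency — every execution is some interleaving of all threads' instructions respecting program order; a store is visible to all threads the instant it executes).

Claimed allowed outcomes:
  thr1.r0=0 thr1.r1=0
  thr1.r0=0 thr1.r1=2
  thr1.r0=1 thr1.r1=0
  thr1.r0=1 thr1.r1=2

outcome vector order: (thr1.r0,thr1.r1)
SC (3): 0/0, 0/2, 1/2
claimed∖SC = {1/0}

spurious: thr1.r0=1 thr1.r1=0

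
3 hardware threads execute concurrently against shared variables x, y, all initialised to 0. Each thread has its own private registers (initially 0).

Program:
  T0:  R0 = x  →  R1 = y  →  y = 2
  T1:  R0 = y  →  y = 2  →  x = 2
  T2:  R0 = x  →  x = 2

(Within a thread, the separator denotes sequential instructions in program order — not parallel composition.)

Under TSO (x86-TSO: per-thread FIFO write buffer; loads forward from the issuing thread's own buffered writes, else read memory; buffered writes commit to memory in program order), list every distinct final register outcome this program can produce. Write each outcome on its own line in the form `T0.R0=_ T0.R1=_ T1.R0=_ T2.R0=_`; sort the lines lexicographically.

outcome vector order: (T0.R0,T0.R1,T1.R0,T2.R0)
|TSO outcomes| = 10

T0.R0=0 T0.R1=0 T1.R0=0 T2.R0=0
T0.R0=0 T0.R1=0 T1.R0=0 T2.R0=2
T0.R0=0 T0.R1=0 T1.R0=2 T2.R0=0
T0.R0=0 T0.R1=0 T1.R0=2 T2.R0=2
T0.R0=0 T0.R1=2 T1.R0=0 T2.R0=0
T0.R0=0 T0.R1=2 T1.R0=0 T2.R0=2
T0.R0=2 T0.R1=0 T1.R0=0 T2.R0=0
T0.R0=2 T0.R1=0 T1.R0=2 T2.R0=0
T0.R0=2 T0.R1=2 T1.R0=0 T2.R0=0
T0.R0=2 T0.R1=2 T1.R0=0 T2.R0=2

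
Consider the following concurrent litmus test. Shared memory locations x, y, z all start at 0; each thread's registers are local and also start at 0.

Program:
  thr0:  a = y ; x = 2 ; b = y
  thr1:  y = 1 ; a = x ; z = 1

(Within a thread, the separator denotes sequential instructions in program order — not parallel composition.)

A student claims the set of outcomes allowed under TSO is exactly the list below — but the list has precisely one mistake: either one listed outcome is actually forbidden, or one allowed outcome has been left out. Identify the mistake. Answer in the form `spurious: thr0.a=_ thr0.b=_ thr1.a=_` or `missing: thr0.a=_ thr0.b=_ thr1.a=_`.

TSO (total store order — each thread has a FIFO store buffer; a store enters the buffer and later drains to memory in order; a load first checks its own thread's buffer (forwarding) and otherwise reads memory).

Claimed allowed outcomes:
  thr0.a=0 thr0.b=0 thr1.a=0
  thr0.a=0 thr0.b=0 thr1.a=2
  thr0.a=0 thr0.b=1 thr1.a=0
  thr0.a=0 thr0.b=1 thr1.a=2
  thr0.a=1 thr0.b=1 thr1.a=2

outcome vector order: (thr0.a,thr0.b,thr1.a)
under TSO → <0 0 0> <0 0 2> <0 1 0> <0 1 2> <1 1 0> <1 1 2>
TSO∖claimed = {<1 1 0>}

missing: thr0.a=1 thr0.b=1 thr1.a=0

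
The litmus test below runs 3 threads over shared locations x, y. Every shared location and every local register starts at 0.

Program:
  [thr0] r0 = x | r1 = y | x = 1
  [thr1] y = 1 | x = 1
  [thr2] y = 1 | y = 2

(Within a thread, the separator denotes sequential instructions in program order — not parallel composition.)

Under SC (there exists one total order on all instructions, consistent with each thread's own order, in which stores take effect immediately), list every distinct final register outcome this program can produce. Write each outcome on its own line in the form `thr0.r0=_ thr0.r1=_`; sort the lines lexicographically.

outcome vector order: (thr0.r0,thr0.r1)
|SC outcomes| = 5

thr0.r0=0 thr0.r1=0
thr0.r0=0 thr0.r1=1
thr0.r0=0 thr0.r1=2
thr0.r0=1 thr0.r1=1
thr0.r0=1 thr0.r1=2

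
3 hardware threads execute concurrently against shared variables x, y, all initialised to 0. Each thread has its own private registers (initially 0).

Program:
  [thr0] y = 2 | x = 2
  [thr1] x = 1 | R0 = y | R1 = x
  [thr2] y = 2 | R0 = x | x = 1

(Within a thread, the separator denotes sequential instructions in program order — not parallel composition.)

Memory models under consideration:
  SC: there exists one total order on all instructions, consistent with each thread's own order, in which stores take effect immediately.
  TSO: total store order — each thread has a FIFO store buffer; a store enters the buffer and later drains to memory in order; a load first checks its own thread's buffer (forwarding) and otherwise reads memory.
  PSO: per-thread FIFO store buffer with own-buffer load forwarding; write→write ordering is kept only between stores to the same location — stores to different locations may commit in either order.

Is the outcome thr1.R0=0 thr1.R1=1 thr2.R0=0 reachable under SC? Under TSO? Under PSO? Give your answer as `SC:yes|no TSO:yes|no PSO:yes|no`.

SC:no TSO:yes PSO:yes

outcome vector order: (thr1.R0,thr1.R1,thr2.R0)
SC: 10 outcomes — {(0,1,1); (0,1,2); (0,2,1); (0,2,2); (2,1,0); (2,1,1); (2,1,2); (2,2,0); (2,2,1); (2,2,2)}
TSO: 12 outcomes — {(0,1,0); (0,1,1); (0,1,2); (0,2,0); (0,2,1); (0,2,2); (2,1,0); (2,1,1); (2,1,2); (2,2,0); (2,2,1); (2,2,2)}
PSO: 12 outcomes — {(0,1,0); (0,1,1); (0,1,2); (0,2,0); (0,2,1); (0,2,2); (2,1,0); (2,1,1); (2,1,2); (2,2,0); (2,2,1); (2,2,2)}
target (0,1,0) ∈ {TSO,PSO}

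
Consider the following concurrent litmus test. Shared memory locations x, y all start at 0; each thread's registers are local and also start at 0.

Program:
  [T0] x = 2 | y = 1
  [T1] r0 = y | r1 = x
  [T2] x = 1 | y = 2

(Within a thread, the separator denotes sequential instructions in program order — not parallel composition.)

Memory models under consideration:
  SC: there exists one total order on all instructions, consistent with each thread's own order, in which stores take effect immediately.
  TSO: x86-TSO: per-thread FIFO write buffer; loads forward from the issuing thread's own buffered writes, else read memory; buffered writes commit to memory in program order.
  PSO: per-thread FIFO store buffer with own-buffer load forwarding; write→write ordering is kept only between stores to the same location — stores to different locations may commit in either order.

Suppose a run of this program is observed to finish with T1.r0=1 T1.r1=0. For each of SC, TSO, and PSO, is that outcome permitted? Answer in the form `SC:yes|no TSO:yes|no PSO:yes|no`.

outcome vector order: (T1.r0,T1.r1)
SC (7): 0/0 0/1 0/2 1/1 1/2 2/1 2/2
TSO (7): 0/0 0/1 0/2 1/1 1/2 2/1 2/2
PSO (9): 0/0 0/1 0/2 1/0 1/1 1/2 2/0 2/1 2/2
target 1/0 ∈ {PSO}

SC:no TSO:no PSO:yes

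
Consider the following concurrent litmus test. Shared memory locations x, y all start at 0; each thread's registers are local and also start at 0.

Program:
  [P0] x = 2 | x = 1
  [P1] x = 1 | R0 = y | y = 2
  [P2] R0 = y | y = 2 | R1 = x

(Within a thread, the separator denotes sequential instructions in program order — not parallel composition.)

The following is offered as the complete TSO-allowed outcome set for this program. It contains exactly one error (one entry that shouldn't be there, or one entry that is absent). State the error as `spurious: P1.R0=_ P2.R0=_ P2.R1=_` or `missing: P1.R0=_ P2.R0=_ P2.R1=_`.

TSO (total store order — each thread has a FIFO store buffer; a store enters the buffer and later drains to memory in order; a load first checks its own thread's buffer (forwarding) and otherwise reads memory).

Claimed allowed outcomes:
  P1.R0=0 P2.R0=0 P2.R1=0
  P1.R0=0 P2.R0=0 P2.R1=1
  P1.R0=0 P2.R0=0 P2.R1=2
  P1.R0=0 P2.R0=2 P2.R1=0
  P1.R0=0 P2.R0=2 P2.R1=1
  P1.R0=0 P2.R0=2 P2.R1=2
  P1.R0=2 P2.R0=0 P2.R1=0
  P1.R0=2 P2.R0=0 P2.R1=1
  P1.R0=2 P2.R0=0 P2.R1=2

outcome vector order: (P1.R0,P2.R0,P2.R1)
[TSO] allowed = {(0,0,0) (0,0,1) (0,0,2) (0,2,1) (0,2,2) (2,0,0) (2,0,1) (2,0,2)}
claimed∖TSO = {(0,2,0)}

spurious: P1.R0=0 P2.R0=2 P2.R1=0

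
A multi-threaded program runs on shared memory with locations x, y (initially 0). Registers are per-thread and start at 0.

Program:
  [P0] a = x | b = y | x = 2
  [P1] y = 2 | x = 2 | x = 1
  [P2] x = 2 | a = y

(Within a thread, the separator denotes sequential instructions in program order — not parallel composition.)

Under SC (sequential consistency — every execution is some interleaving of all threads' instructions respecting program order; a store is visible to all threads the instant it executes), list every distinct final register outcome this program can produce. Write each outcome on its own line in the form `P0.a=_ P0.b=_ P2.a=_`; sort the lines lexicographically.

P0.a=0 P0.b=0 P2.a=0
P0.a=0 P0.b=0 P2.a=2
P0.a=0 P0.b=2 P2.a=0
P0.a=0 P0.b=2 P2.a=2
P0.a=1 P0.b=2 P2.a=0
P0.a=1 P0.b=2 P2.a=2
P0.a=2 P0.b=0 P2.a=0
P0.a=2 P0.b=0 P2.a=2
P0.a=2 P0.b=2 P2.a=0
P0.a=2 P0.b=2 P2.a=2

outcome vector order: (P0.a,P0.b,P2.a)
|SC outcomes| = 10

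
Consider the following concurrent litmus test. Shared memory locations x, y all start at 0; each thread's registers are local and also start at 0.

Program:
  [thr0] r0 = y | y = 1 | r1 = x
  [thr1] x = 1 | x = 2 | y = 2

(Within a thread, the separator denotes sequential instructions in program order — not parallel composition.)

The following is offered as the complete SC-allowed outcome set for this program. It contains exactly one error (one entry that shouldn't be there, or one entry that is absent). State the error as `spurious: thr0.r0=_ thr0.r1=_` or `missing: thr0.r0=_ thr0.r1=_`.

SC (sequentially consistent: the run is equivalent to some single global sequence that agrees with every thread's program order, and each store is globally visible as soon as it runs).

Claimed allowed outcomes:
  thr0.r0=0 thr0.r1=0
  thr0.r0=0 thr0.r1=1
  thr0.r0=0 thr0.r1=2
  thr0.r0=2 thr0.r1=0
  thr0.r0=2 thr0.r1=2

outcome vector order: (thr0.r0,thr0.r1)
SC (4): (0,0), (0,1), (0,2), (2,2)
claimed∖SC = {(2,0)}

spurious: thr0.r0=2 thr0.r1=0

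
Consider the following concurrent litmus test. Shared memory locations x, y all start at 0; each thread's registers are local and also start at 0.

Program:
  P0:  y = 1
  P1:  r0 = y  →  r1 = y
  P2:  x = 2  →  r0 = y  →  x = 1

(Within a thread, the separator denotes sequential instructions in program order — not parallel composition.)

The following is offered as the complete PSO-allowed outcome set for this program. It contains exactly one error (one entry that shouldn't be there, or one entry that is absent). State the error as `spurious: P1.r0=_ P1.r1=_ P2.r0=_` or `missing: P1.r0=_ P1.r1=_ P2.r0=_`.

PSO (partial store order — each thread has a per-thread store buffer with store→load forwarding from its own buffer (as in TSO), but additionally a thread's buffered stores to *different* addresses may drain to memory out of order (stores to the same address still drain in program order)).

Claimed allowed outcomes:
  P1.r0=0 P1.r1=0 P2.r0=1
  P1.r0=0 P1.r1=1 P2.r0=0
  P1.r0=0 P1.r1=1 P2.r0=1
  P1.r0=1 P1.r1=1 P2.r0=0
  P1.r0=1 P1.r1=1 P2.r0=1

outcome vector order: (P1.r0,P1.r1,P2.r0)
PSO: 6 outcomes — {(0,0,0) (0,0,1) (0,1,0) (0,1,1) (1,1,0) (1,1,1)}
PSO∖claimed = {(0,0,0)}

missing: P1.r0=0 P1.r1=0 P2.r0=0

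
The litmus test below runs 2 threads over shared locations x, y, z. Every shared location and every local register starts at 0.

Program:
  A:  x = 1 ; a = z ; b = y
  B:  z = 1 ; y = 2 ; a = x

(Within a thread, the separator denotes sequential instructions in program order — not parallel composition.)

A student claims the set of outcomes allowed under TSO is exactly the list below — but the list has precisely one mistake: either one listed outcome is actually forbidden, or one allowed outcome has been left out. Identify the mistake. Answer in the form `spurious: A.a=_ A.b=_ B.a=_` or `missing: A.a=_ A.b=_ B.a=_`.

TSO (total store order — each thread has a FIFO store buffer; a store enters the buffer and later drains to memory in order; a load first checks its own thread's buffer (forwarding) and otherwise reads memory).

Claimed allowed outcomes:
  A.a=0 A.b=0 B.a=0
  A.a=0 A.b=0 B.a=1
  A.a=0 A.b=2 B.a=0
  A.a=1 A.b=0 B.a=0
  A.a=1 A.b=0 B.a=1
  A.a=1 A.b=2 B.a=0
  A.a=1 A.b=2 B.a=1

missing: A.a=0 A.b=2 B.a=1

outcome vector order: (A.a,A.b,B.a)
TSO (8): 0/0/0; 0/0/1; 0/2/0; 0/2/1; 1/0/0; 1/0/1; 1/2/0; 1/2/1
TSO∖claimed = {0/2/1}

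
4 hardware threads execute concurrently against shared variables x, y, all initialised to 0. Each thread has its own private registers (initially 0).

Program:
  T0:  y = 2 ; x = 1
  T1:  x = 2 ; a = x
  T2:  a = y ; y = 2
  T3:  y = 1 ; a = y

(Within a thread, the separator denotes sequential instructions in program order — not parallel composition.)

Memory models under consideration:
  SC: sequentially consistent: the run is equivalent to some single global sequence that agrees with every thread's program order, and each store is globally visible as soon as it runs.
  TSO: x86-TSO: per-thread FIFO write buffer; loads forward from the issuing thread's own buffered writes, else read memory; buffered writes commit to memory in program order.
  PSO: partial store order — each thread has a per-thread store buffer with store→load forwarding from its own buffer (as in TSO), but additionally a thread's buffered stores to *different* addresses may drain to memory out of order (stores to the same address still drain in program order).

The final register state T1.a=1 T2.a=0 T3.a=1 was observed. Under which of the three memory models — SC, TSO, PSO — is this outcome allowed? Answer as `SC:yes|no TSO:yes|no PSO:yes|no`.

outcome vector order: (T1.a,T2.a,T3.a)
SC: 12 outcomes — {101 102 111 112 121 122 201 202 211 212 221 222}
TSO: 12 outcomes — {101 102 111 112 121 122 201 202 211 212 221 222}
PSO: 12 outcomes — {101 102 111 112 121 122 201 202 211 212 221 222}
target 101 ∈ {SC,TSO,PSO}

SC:yes TSO:yes PSO:yes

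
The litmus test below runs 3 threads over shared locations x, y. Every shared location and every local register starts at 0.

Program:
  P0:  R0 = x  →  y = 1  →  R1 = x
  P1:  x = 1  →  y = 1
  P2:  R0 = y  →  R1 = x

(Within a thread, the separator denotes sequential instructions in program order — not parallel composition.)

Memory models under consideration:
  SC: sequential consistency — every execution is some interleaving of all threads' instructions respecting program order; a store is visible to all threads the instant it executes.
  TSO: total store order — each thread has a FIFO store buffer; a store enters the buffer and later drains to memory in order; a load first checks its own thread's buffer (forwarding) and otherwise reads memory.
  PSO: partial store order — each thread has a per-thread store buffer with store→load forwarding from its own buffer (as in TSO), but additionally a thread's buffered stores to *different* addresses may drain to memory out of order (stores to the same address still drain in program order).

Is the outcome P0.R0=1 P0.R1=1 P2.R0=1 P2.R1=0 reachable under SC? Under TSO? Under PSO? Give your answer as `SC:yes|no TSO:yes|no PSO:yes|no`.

outcome vector order: (P0.R0,P0.R1,P2.R0,P2.R1)
[SC] allowed = {<0 0 0 0>; <0 0 0 1>; <0 0 1 0>; <0 0 1 1>; <0 1 0 0>; <0 1 0 1>; <0 1 1 0>; <0 1 1 1>; <1 1 0 0>; <1 1 0 1>; <1 1 1 1>}
[TSO] allowed = {<0 0 0 0>; <0 0 0 1>; <0 0 1 0>; <0 0 1 1>; <0 1 0 0>; <0 1 0 1>; <0 1 1 0>; <0 1 1 1>; <1 1 0 0>; <1 1 0 1>; <1 1 1 1>}
[PSO] allowed = {<0 0 0 0>; <0 0 0 1>; <0 0 1 0>; <0 0 1 1>; <0 1 0 0>; <0 1 0 1>; <0 1 1 0>; <0 1 1 1>; <1 1 0 0>; <1 1 0 1>; <1 1 1 0>; <1 1 1 1>}
target <1 1 1 0> ∈ {PSO}

SC:no TSO:no PSO:yes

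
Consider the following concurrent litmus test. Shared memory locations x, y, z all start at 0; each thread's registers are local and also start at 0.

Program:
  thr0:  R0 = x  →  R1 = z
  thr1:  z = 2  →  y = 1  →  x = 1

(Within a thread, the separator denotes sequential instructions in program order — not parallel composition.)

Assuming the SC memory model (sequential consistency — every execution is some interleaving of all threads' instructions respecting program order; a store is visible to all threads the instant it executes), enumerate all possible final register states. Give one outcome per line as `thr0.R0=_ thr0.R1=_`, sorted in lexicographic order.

outcome vector order: (thr0.R0,thr0.R1)
|SC outcomes| = 3

thr0.R0=0 thr0.R1=0
thr0.R0=0 thr0.R1=2
thr0.R0=1 thr0.R1=2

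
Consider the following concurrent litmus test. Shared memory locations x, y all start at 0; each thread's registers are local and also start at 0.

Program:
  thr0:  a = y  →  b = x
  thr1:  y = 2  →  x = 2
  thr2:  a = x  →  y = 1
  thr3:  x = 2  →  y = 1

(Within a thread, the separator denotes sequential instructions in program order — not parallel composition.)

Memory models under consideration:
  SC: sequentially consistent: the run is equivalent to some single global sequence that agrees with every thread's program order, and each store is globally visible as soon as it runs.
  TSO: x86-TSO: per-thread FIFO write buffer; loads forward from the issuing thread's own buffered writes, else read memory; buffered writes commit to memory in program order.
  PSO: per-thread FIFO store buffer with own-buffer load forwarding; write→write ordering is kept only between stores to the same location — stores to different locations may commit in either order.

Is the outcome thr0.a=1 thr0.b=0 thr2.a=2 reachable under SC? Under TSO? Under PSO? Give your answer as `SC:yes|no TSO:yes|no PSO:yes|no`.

outcome vector order: (thr0.a,thr0.b,thr2.a)
[SC] allowed = {000, 002, 020, 022, 100, 120, 122, 200, 202, 220, 222}
[TSO] allowed = {000, 002, 020, 022, 100, 120, 122, 200, 202, 220, 222}
[PSO] allowed = {000, 002, 020, 022, 100, 102, 120, 122, 200, 202, 220, 222}
target 102 ∈ {PSO}

SC:no TSO:no PSO:yes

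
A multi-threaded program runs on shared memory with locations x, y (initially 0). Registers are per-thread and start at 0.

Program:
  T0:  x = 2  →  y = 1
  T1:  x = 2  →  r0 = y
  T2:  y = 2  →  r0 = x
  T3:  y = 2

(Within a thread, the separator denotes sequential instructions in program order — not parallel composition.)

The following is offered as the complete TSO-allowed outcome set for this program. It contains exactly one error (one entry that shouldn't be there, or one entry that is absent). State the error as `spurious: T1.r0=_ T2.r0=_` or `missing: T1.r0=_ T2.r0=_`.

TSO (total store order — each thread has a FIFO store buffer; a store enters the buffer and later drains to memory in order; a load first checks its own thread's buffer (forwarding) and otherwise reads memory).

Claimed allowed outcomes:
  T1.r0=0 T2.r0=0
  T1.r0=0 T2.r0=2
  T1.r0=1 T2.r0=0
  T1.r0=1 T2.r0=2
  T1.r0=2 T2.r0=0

outcome vector order: (T1.r0,T2.r0)
under TSO → 00; 02; 10; 12; 20; 22
TSO∖claimed = {22}

missing: T1.r0=2 T2.r0=2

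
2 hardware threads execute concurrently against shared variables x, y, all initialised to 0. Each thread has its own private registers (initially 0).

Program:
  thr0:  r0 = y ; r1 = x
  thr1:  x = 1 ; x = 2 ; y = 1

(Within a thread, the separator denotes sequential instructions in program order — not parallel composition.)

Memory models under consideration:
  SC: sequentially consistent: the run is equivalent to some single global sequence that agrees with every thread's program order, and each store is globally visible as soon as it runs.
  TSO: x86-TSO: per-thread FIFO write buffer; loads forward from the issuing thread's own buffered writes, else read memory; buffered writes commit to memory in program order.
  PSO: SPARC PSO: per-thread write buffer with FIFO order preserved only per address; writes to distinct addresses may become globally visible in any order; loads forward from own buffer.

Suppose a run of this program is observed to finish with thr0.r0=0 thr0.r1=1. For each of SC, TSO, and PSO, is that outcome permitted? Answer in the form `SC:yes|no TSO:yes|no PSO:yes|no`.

SC:yes TSO:yes PSO:yes

outcome vector order: (thr0.r0,thr0.r1)
under SC → 00 01 02 12
under TSO → 00 01 02 12
under PSO → 00 01 02 10 11 12
target 01 ∈ {SC,TSO,PSO}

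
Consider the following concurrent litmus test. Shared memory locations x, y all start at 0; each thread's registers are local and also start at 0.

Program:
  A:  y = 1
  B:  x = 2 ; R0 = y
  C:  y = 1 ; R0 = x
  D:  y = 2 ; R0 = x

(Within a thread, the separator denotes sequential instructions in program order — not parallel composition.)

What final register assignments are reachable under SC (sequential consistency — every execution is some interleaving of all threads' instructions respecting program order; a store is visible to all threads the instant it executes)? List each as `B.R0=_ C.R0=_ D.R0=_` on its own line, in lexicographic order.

B.R0=0 C.R0=2 D.R0=2
B.R0=1 C.R0=0 D.R0=0
B.R0=1 C.R0=0 D.R0=2
B.R0=1 C.R0=2 D.R0=0
B.R0=1 C.R0=2 D.R0=2
B.R0=2 C.R0=0 D.R0=0
B.R0=2 C.R0=0 D.R0=2
B.R0=2 C.R0=2 D.R0=0
B.R0=2 C.R0=2 D.R0=2

outcome vector order: (B.R0,C.R0,D.R0)
|SC outcomes| = 9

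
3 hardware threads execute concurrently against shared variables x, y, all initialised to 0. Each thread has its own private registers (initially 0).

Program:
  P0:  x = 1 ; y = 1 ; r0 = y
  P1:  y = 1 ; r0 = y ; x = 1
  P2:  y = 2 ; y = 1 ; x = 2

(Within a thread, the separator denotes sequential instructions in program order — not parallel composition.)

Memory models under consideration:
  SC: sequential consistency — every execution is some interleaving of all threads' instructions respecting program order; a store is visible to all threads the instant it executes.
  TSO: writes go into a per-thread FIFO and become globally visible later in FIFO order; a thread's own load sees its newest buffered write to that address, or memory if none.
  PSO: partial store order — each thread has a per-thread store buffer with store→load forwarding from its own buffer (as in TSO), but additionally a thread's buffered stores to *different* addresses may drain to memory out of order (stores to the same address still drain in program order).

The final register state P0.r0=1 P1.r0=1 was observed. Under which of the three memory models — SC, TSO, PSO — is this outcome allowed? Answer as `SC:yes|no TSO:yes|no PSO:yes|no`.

SC:yes TSO:yes PSO:yes

outcome vector order: (P0.r0,P1.r0)
SC: 4 outcomes — {(1,1); (1,2); (2,1); (2,2)}
TSO: 4 outcomes — {(1,1); (1,2); (2,1); (2,2)}
PSO: 4 outcomes — {(1,1); (1,2); (2,1); (2,2)}
target (1,1) ∈ {SC,TSO,PSO}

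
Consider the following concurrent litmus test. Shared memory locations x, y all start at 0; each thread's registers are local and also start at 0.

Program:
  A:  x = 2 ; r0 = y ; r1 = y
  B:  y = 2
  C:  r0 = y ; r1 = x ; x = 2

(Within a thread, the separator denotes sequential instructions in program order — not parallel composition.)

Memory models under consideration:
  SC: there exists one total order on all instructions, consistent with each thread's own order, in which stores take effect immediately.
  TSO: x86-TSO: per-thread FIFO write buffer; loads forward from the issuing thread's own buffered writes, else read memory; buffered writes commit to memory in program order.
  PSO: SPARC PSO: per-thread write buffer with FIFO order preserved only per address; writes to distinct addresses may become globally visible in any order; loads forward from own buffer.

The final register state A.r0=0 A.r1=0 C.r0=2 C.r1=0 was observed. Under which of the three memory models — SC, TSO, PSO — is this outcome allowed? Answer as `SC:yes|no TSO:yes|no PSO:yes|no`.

outcome vector order: (A.r0,A.r1,C.r0,C.r1)
SC: 10 outcomes — {0000; 0002; 0022; 0200; 0202; 0222; 2200; 2202; 2220; 2222}
TSO: 12 outcomes — {0000; 0002; 0020; 0022; 0200; 0202; 0220; 0222; 2200; 2202; 2220; 2222}
PSO: 12 outcomes — {0000; 0002; 0020; 0022; 0200; 0202; 0220; 0222; 2200; 2202; 2220; 2222}
target 0020 ∈ {TSO,PSO}

SC:no TSO:yes PSO:yes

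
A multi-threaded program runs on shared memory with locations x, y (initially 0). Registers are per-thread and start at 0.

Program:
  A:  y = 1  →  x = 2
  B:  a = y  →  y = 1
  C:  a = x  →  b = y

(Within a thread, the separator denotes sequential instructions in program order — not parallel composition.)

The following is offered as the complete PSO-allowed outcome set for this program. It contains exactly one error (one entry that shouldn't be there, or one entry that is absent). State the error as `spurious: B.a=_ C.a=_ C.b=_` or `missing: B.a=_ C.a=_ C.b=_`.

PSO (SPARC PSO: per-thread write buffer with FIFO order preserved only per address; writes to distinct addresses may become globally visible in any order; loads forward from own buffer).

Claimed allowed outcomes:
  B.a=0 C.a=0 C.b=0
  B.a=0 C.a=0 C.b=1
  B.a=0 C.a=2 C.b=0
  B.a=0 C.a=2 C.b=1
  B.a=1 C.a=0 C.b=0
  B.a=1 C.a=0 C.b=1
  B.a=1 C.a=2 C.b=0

missing: B.a=1 C.a=2 C.b=1

outcome vector order: (B.a,C.a,C.b)
PSO: 8 outcomes — {(0,0,0), (0,0,1), (0,2,0), (0,2,1), (1,0,0), (1,0,1), (1,2,0), (1,2,1)}
PSO∖claimed = {(1,2,1)}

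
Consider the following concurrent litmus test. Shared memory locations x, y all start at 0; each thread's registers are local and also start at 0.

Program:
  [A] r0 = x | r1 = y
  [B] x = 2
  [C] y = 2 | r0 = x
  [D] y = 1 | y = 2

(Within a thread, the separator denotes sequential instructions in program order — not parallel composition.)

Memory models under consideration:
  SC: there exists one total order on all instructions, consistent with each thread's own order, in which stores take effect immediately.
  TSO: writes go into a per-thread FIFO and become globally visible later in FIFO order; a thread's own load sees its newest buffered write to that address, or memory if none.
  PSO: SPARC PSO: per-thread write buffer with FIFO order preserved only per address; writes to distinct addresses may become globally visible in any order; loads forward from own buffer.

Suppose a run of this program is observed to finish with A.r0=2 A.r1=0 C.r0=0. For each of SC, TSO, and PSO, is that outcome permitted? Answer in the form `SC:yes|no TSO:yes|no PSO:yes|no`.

SC:no TSO:yes PSO:yes

outcome vector order: (A.r0,A.r1,C.r0)
SC: 11 outcomes — {(0,0,0), (0,0,2), (0,1,0), (0,1,2), (0,2,0), (0,2,2), (2,0,2), (2,1,0), (2,1,2), (2,2,0), (2,2,2)}
TSO: 12 outcomes — {(0,0,0), (0,0,2), (0,1,0), (0,1,2), (0,2,0), (0,2,2), (2,0,0), (2,0,2), (2,1,0), (2,1,2), (2,2,0), (2,2,2)}
PSO: 12 outcomes — {(0,0,0), (0,0,2), (0,1,0), (0,1,2), (0,2,0), (0,2,2), (2,0,0), (2,0,2), (2,1,0), (2,1,2), (2,2,0), (2,2,2)}
target (2,0,0) ∈ {TSO,PSO}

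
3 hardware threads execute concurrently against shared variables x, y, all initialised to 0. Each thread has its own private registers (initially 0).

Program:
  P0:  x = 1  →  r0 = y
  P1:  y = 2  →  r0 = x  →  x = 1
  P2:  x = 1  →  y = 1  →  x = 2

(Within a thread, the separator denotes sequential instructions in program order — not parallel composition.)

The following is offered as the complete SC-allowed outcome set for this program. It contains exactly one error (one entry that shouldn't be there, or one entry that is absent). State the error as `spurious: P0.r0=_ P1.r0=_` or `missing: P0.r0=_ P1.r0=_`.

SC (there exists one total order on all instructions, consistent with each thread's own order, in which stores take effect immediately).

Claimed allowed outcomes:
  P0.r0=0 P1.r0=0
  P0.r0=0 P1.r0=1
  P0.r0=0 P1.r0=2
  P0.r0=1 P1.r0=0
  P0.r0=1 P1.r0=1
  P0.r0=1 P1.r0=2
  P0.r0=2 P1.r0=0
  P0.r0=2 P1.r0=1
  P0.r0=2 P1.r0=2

spurious: P0.r0=0 P1.r0=0

outcome vector order: (P0.r0,P1.r0)
[SC] allowed = {(0,1), (0,2), (1,0), (1,1), (1,2), (2,0), (2,1), (2,2)}
claimed∖SC = {(0,0)}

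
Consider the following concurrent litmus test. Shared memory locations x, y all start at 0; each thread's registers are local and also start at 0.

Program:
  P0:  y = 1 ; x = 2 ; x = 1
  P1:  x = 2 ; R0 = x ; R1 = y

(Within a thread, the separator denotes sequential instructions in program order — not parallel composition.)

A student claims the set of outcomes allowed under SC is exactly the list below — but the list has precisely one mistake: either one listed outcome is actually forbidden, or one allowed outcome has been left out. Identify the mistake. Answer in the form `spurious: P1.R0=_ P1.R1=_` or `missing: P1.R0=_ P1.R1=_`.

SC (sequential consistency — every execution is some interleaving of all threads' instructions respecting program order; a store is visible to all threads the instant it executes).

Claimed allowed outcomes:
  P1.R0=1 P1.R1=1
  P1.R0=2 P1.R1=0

outcome vector order: (P1.R0,P1.R1)
under SC → 11; 20; 21
SC∖claimed = {21}

missing: P1.R0=2 P1.R1=1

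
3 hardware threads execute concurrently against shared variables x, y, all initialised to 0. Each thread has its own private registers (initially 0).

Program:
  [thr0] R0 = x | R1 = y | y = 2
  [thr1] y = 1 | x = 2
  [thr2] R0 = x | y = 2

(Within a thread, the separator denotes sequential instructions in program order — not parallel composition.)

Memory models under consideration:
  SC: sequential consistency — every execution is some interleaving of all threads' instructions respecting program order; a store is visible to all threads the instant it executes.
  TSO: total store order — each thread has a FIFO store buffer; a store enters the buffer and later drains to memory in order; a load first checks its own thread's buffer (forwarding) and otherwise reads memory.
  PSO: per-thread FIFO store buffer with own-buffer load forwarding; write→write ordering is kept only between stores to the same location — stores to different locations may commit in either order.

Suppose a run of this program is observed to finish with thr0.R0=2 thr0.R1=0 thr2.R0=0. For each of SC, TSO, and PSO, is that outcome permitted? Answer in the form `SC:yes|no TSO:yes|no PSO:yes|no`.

outcome vector order: (thr0.R0,thr0.R1,thr2.R0)
SC: 10 outcomes — {000 002 010 012 020 022 210 212 220 222}
TSO: 10 outcomes — {000 002 010 012 020 022 210 212 220 222}
PSO: 12 outcomes — {000 002 010 012 020 022 200 202 210 212 220 222}
target 200 ∈ {PSO}

SC:no TSO:no PSO:yes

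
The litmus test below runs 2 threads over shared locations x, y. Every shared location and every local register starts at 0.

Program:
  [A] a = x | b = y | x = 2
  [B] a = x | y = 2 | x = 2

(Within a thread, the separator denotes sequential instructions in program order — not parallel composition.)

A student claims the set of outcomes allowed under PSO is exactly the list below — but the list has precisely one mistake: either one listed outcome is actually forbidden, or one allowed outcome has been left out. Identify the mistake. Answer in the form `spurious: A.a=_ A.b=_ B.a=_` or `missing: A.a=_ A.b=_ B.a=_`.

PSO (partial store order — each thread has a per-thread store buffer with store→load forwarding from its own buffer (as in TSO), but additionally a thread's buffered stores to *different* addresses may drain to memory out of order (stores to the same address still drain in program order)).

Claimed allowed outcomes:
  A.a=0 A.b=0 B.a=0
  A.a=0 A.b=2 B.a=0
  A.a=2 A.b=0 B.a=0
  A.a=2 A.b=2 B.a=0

outcome vector order: (A.a,A.b,B.a)
[PSO] allowed = {0/0/0; 0/0/2; 0/2/0; 2/0/0; 2/2/0}
PSO∖claimed = {0/0/2}

missing: A.a=0 A.b=0 B.a=2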